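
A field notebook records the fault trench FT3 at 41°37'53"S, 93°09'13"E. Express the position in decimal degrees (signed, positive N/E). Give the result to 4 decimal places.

lat: 41.6314° S → -41.6314°
lon: 93.1536° E → +93.1536°

-41.6314°, +93.1536°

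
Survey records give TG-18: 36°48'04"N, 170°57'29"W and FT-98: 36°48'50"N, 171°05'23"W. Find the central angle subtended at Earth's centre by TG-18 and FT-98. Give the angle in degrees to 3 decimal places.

TG-18: φ = +36.80111°, λ = -170.95806°
FT-98: φ = +36.81389°, λ = -171.08972°
Δφ = 0.0128°,  Δλ = -0.1317°
a = sin²(Δφ/2) + cos φ₁ cos φ₂ sin²(Δλ/2) = 0.000001
c = 2·arcsin(√a) = 0.001853 rad = 0.1062°

0.106°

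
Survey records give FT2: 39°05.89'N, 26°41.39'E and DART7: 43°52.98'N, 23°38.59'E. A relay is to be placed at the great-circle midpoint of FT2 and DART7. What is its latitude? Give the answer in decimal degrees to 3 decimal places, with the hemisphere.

41.501°N

FT2: φ = +39.09817°, λ = +26.68983°
DART7: φ = +43.88300°, λ = +23.64317°
Bx = cos φ₂ cos Δλ = 0.719738,  By = cos φ₂ sin Δλ = -0.038308
φₘ = atan2(sin φ₁ + sin φ₂, √((cos φ₁ + Bx)² + By²)) = 41.50062°
λₘ = λ₁ + atan2(By, cos φ₁ + Bx) = 25.22280°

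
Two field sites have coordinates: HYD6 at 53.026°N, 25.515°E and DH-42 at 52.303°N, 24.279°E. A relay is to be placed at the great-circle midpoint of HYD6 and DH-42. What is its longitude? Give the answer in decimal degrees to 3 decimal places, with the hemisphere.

Bx = cos φ₂ cos Δλ = 0.611343,  By = cos φ₂ sin Δλ = -0.013190
φₘ = atan2(sin φ₁ + sin φ₂, √((cos φ₁ + Bx)² + By²)) = 52.66611°
λₘ = λ₁ + atan2(By, cos φ₁ + Bx) = 24.89189°

24.892°E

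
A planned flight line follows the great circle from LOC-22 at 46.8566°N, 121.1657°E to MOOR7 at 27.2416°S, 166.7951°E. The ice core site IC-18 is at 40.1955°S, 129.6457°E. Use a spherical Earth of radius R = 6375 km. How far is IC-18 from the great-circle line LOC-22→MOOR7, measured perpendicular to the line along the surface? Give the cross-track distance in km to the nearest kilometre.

δ₁₃ = central angle LOC-22→IC-18 = 1.525063 rad  (haversine)
θ₁₃ = bearing LOC-22→IC-18 = 173.526°,  θ₁₂ = bearing LOC-22→MOOR7 = 140.342°
dₓₜ = R·arcsin(sin δ₁₃ · sin(θ₁₃ − θ₁₂)) = 6375·arcsin(0.99895·sin(33.184°)) = 3687.812 km
|dₓₜ| = 3687.812 km

3688 km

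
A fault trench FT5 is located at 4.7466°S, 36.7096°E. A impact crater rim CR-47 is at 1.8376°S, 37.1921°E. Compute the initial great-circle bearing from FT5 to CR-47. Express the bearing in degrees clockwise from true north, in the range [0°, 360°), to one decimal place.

Δλ = 0.4825°
y = sin Δλ · cos φ₂ = 0.008417
x = cos φ₁ sin φ₂ − sin φ₁ cos φ₂ cos Δλ = 0.050747
θ = atan2(y, x) = 9.4172° → 9.4172° (mod 360°)

9.4°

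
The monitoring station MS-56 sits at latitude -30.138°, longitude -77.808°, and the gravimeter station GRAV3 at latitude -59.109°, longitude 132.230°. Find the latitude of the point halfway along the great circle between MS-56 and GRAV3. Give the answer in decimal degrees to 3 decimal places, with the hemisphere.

70.089°S

Bx = cos φ₂ cos Δλ = -0.444453,  By = cos φ₂ sin Δλ = -0.256998
φₘ = atan2(sin φ₁ + sin φ₂, √((cos φ₁ + Bx)² + By²)) = -70.08861°
λₘ = λ₁ + atan2(By, cos φ₁ + Bx) = -109.24826°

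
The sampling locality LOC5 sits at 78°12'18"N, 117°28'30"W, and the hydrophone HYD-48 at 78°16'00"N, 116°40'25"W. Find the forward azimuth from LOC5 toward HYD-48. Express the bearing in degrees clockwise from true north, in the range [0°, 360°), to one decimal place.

68.9°

LOC5: φ = +78.20500°, λ = -117.47500°
HYD-48: φ = +78.26667°, λ = -116.67361°
Δλ = 0.8014°
y = sin Δλ · cos φ₂ = 0.002844
x = cos φ₁ sin φ₂ − sin φ₁ cos φ₂ cos Δλ = 0.001096
θ = atan2(y, x) = 68.9305° → 68.9305° (mod 360°)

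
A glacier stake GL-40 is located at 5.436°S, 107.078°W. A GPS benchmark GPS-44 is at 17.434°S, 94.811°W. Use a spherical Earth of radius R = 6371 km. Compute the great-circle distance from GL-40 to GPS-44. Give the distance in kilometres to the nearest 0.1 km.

1886.7 km

Δφ = -11.9980°,  Δλ = 12.2670°
a = sin²(Δφ/2) + cos φ₁ cos φ₂ sin²(Δλ/2) = 0.021765
c = 2·arcsin(√a) = 0.296141 rad = 16.9676°
d = R·c = 6371 × 0.296141 = 1886.7 km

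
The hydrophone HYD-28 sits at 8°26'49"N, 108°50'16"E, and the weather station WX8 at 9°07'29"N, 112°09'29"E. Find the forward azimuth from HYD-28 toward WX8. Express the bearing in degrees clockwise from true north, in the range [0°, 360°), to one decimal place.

HYD-28: φ = +8.44694°, λ = +108.83778°
WX8: φ = +9.12472°, λ = +112.15806°
Δλ = 3.3203°
y = sin Δλ · cos φ₂ = 0.057184
x = cos φ₁ sin φ₂ − sin φ₁ cos φ₂ cos Δλ = 0.012073
θ = atan2(y, x) = 78.0789° → 78.0789° (mod 360°)

78.1°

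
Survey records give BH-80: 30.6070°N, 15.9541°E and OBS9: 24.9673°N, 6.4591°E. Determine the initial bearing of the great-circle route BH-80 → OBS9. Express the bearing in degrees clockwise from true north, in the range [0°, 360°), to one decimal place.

238.4°

Δλ = -9.4950°
y = sin Δλ · cos φ₂ = -0.149546
x = cos φ₁ sin φ₂ − sin φ₁ cos φ₂ cos Δλ = -0.091949
θ = atan2(y, x) = -121.5855° → 238.4145° (mod 360°)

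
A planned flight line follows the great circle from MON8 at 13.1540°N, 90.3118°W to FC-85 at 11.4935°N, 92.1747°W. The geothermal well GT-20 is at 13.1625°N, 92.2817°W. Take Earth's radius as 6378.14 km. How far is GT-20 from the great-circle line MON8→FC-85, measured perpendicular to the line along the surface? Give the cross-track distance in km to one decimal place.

144.7 km

δ₁₃ = central angle MON8→GT-20 = 0.033479 rad  (haversine)
θ₁₃ = bearing MON8→GT-20 = 270.478°,  θ₁₂ = bearing MON8→FC-85 = 227.826°
dₓₜ = R·arcsin(sin δ₁₃ · sin(θ₁₃ − θ₁₂)) = 6378.14·arcsin(0.03347·sin(42.652°)) = 144.664 km
|dₓₜ| = 144.664 km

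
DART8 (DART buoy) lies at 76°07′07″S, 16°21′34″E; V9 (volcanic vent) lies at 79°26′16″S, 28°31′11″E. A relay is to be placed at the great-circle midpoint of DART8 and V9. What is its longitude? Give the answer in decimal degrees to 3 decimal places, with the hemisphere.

DART8: φ = -76.11861°, λ = +16.35944°
V9: φ = -79.43778°, λ = +28.51972°
Bx = cos φ₂ cos Δλ = 0.179190,  By = cos φ₂ sin Δλ = 0.038612
φₘ = atan2(sin φ₁ + sin φ₂, √((cos φ₁ + Bx)² + By²)) = -77.84370°
λₘ = λ₁ + atan2(By, cos φ₁ + Bx) = 21.62329°

21.623°E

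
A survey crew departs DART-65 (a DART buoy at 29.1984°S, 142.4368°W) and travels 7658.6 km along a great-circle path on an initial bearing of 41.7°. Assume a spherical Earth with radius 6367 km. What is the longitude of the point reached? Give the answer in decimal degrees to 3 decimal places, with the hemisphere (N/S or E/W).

98.926°W

δ = d/R = 7658.6/6367 = 1.202858 rad
φ₂ = arcsin(sin φ₁ cos δ + cos φ₁ sin δ cos θ)
   = arcsin(-0.48784·0.35969 + 0.87294·0.93307·0.74664) = 25.63742°
λ₂ = λ₁ + atan2(sin θ sin δ cos φ₁, cos δ − sin φ₁ sin φ₂) = -98.92620°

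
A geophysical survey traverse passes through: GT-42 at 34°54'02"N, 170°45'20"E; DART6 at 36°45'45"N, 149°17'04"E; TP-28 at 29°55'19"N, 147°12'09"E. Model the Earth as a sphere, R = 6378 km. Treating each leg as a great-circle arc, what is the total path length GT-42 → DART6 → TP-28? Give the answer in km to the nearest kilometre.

GT-42: φ = +34.90056°, λ = +170.75556°
DART6: φ = +36.76250°, λ = +149.28444°
TP-28: φ = +29.92194°, λ = +147.20250°
GT-42→DART6: c = 0.304906 rad, d = 1944.69 km
DART6→TP-28: c = 0.123179 rad, d = 785.63 km
Total = 1944.69 + 785.63 = 2730.33 km

2730 km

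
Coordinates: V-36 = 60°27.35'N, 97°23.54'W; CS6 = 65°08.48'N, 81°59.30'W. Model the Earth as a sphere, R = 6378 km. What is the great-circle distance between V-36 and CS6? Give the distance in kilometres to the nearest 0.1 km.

V-36: φ = +60.45583°, λ = -97.39233°
CS6: φ = +65.14133°, λ = -81.98833°
Δφ = 4.6855°,  Δλ = 15.4040°
a = sin²(Δφ/2) + cos φ₁ cos φ₂ sin²(Δλ/2) = 0.005394
c = 2·arcsin(√a) = 0.147022 rad = 8.4238°
d = R·c = 6378 × 0.147022 = 937.7 km

937.7 km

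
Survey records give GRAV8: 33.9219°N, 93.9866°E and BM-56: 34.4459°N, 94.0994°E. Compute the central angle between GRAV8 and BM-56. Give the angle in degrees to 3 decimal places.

0.532°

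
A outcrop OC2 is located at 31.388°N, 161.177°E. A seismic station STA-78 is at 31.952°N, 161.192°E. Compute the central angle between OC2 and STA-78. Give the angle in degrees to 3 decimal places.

0.564°

Δφ = 0.5640°,  Δλ = 0.0150°
a = sin²(Δφ/2) + cos φ₁ cos φ₂ sin²(Δλ/2) = 0.000024
c = 2·arcsin(√a) = 0.009846 rad = 0.5641°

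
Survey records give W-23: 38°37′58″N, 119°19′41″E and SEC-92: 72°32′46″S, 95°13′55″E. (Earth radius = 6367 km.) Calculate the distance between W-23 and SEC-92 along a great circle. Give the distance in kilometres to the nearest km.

W-23: φ = +38.63278°, λ = +119.32806°
SEC-92: φ = -72.54611°, λ = +95.23194°
Δφ = -111.1789°,  Δλ = -24.0961°
a = sin²(Δφ/2) + cos φ₁ cos φ₂ sin²(Δλ/2) = 0.690849
c = 2·arcsin(√a) = 1.962429 rad = 112.4389°
d = R·c = 6367 × 1.962429 = 12494.8 km

12495 km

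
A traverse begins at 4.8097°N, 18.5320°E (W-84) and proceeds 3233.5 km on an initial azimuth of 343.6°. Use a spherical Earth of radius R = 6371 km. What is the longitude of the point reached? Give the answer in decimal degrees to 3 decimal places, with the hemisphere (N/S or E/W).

δ = d/R = 3233.5/6371 = 0.507534 rad
φ₂ = arcsin(sin φ₁ cos δ + cos φ₁ sin δ cos θ)
   = arcsin(0.08385·0.87395 + 0.99648·0.48602·0.95931) = 32.53977°
λ₂ = λ₁ + atan2(sin θ sin δ cos φ₁, cos δ − sin φ₁ sin φ₂) = 9.16384°

9.164°E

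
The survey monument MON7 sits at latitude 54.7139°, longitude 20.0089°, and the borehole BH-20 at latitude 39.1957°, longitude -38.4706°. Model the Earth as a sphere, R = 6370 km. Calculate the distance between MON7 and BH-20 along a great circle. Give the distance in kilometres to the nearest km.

Δφ = -15.5182°,  Δλ = -58.4795°
a = sin²(Δφ/2) + cos φ₁ cos φ₂ sin²(Δλ/2) = 0.125043
c = 2·arcsin(√a) = 0.722865 rad = 41.4171°
d = R·c = 6370 × 0.722865 = 4604.7 km

4605 km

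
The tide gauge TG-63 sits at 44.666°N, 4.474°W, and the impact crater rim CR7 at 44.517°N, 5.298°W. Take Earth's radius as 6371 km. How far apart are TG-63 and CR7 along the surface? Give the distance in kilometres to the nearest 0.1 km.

Δφ = -0.1490°,  Δλ = -0.8240°
a = sin²(Δφ/2) + cos φ₁ cos φ₂ sin²(Δλ/2) = 0.000028
c = 2·arcsin(√a) = 0.010566 rad = 0.6054°
d = R·c = 6371 × 0.010566 = 67.3 km

67.3 km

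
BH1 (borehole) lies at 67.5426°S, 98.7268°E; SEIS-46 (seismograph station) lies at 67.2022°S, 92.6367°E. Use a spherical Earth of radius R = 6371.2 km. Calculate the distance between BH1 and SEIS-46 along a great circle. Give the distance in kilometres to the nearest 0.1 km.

263.2 km

Δφ = 0.3404°,  Δλ = -6.0901°
a = sin²(Δφ/2) + cos φ₁ cos φ₂ sin²(Δλ/2) = 0.000427
c = 2·arcsin(√a) = 0.041307 rad = 2.3667°
d = R·c = 6371.2 × 0.041307 = 263.2 km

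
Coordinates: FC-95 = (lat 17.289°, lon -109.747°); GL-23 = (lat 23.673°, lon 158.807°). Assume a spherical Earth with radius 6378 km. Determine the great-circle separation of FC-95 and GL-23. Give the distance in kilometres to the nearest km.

Δφ = 6.3840°,  Δλ = -91.4460°
a = sin²(Δφ/2) + cos φ₁ cos φ₂ sin²(Δλ/2) = 0.451370
c = 2·arcsin(√a) = 1.473382 rad = 84.4186°
d = R·c = 6378 × 1.473382 = 9397.2 km

9397 km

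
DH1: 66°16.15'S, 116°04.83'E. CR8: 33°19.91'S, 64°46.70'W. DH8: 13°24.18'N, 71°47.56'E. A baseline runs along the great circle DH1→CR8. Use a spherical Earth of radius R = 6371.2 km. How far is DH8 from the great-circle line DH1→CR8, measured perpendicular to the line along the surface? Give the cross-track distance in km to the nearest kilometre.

4677 km

DH1: φ = -66.26917°, λ = +116.08050°
CR8: φ = -33.33183°, λ = -64.77833°
DH8: φ = +13.40300°, λ = +71.79267°
δ₁₃ = central angle DH1→DH8 = 1.502706 rad  (haversine)
θ₁₃ = bearing DH1→DH8 = 317.092°,  θ₁₂ = bearing DH1→CR8 = 179.272°
dₓₜ = R·arcsin(sin δ₁₃ · sin(θ₁₃ − θ₁₂)) = 6371.2·arcsin(0.99768·sin(137.820°)) = 4677.010 km
|dₓₜ| = 4677.010 km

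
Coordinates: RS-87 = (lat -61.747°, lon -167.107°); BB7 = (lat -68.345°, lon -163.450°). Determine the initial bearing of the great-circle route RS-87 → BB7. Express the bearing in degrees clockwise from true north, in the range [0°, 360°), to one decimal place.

168.5°

Δλ = 3.6570°
y = sin Δλ · cos φ₂ = 0.023537
x = cos φ₁ sin φ₂ − sin φ₁ cos φ₂ cos Δλ = -0.115564
θ = atan2(y, x) = 168.4880° → 168.4880° (mod 360°)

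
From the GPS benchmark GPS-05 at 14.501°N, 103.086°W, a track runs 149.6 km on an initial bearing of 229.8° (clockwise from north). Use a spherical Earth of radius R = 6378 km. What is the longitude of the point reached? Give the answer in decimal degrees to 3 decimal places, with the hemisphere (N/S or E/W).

104.142°W

δ = d/R = 149.6/6378 = 0.023456 rad
φ₂ = arcsin(sin φ₁ cos δ + cos φ₁ sin δ cos θ)
   = arcsin(0.25040·0.99972 + 0.96814·0.02345·-0.64546) = 13.63124°
λ₂ = λ₁ + atan2(sin θ sin δ cos φ₁, cos δ − sin φ₁ sin φ₂) = -104.14219°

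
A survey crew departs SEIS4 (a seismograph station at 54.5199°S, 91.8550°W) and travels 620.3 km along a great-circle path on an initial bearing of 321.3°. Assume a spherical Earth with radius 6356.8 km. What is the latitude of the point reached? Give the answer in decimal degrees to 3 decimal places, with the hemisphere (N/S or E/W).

50.024°S

δ = d/R = 620.3/6356.8 = 0.097581 rad
φ₂ = arcsin(sin φ₁ cos δ + cos φ₁ sin δ cos θ)
   = arcsin(-0.81432·0.99524 + 0.58042·0.09743·0.78043) = -50.02382°
λ₂ = λ₁ + atan2(sin θ sin δ cos φ₁, cos δ − sin φ₁ sin φ₂) = -97.29559°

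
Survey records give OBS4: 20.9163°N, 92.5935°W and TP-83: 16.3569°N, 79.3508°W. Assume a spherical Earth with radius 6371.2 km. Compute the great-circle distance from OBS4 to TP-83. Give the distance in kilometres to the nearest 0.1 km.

1483.8 km

Δφ = -4.5594°,  Δλ = 13.2427°
a = sin²(Δφ/2) + cos φ₁ cos φ₂ sin²(Δλ/2) = 0.013499
c = 2·arcsin(√a) = 0.232898 rad = 13.3441°
d = R·c = 6371.2 × 0.232898 = 1483.8 km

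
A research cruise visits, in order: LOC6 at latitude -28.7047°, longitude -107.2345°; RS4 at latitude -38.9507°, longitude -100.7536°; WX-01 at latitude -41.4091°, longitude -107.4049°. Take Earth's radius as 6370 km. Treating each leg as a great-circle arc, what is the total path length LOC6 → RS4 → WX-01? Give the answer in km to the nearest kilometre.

1913 km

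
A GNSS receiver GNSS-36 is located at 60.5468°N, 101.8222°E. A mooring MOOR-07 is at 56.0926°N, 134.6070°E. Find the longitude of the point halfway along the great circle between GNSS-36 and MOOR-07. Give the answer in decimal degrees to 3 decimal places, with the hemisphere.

119.277°E

Bx = cos φ₂ cos Δλ = 0.468992,  By = cos φ₂ sin Δλ = 0.302069
φₘ = atan2(sin φ₁ + sin φ₂, √((cos φ₁ + Bx)² + By²)) = 59.36795°
λₘ = λ₁ + atan2(By, cos φ₁ + Bx) = 119.27661°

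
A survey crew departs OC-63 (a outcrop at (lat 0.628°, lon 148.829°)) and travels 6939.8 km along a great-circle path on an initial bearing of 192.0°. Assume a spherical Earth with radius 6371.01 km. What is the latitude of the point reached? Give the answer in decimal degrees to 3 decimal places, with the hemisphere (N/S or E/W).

δ = d/R = 6939.8/6371.01 = 1.089278 rad
φ₂ = arcsin(sin φ₁ cos δ + cos φ₁ sin δ cos θ)
   = arcsin(0.01096·0.46313 + 0.99994·0.88629·-0.97815) = -59.51895°
λ₂ = λ₁ + atan2(sin θ sin δ cos φ₁, cos δ − sin φ₁ sin φ₂) = 127.52777°

59.519°S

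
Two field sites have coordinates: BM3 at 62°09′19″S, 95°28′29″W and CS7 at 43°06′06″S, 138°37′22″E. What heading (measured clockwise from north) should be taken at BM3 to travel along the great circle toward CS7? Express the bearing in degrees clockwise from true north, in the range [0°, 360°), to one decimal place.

BM3: φ = -62.15528°, λ = -95.47472°
CS7: φ = -43.10167°, λ = +138.62278°
Δλ = -125.9025°
y = sin Δλ · cos φ₂ = -0.591427
x = cos φ₁ sin φ₂ − sin φ₁ cos φ₂ cos Δλ = -0.697739
θ = atan2(y, x) = -139.7142° → 220.2858° (mod 360°)

220.3°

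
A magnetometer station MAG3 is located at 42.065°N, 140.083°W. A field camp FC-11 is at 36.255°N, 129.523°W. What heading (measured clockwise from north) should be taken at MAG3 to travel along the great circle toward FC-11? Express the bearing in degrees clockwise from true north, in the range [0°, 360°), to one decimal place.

121.9°

Δλ = 10.5600°
y = sin Δλ · cos φ₂ = 0.147784
x = cos φ₁ sin φ₂ − sin φ₁ cos φ₂ cos Δλ = -0.092080
θ = atan2(y, x) = 121.9259° → 121.9259° (mod 360°)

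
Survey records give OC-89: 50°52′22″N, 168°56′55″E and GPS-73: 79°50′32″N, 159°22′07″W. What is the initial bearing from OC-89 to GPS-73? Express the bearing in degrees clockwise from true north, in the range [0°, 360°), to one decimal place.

10.4°

OC-89: φ = +50.87278°, λ = +168.94861°
GPS-73: φ = +79.84222°, λ = -159.36861°
Δλ = 31.6828°
y = sin Δλ · cos φ₂ = 0.092627
x = cos φ₁ sin φ₂ − sin φ₁ cos φ₂ cos Δλ = 0.504732
θ = atan2(y, x) = 10.3990° → 10.3990° (mod 360°)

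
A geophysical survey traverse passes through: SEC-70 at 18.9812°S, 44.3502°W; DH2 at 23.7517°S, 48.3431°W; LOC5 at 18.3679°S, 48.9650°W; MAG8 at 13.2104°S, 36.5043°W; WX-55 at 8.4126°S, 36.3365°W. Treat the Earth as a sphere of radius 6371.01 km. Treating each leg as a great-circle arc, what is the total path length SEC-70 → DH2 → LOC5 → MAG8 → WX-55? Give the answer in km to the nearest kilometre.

SEC-70→DH2: c = 0.105549 rad, d = 672.45 km
DH2→LOC5: c = 0.094509 rad, d = 602.12 km
LOC5→MAG8: c = 0.227704 rad, d = 1450.70 km
MAG8→WX-55: c = 0.083787 rad, d = 533.81 km
Total = 672.45 + 602.12 + 1450.70 + 533.81 = 3259.08 km

3259 km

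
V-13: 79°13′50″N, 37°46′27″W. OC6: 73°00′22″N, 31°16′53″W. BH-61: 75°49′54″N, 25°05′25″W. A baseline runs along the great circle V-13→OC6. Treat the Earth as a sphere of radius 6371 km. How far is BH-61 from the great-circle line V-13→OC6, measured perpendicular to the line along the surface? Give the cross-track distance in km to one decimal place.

226.3 km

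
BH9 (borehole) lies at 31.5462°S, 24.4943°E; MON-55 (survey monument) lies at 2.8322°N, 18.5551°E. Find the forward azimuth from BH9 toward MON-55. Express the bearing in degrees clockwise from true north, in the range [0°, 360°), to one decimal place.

Δλ = -5.9392°
y = sin Δλ · cos φ₂ = -0.103347
x = cos φ₁ sin φ₂ − sin φ₁ cos φ₂ cos Δλ = 0.561851
θ = atan2(y, x) = -10.4225° → 349.5775° (mod 360°)

349.6°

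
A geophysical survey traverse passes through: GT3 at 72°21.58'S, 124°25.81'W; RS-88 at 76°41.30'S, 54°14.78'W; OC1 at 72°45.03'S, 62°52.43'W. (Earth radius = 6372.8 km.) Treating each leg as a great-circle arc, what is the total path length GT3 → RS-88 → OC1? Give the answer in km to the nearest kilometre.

GT3: φ = -72.35967°, λ = -124.43017°
RS-88: φ = -76.68833°, λ = -54.24633°
OC1: φ = -72.75050°, λ = -62.87383°
GT3→RS-88: c = 0.314255 rad, d = 2002.69 km
RS-88→OC1: c = 0.079184 rad, d = 504.62 km
Total = 2002.69 + 504.62 = 2507.31 km

2507 km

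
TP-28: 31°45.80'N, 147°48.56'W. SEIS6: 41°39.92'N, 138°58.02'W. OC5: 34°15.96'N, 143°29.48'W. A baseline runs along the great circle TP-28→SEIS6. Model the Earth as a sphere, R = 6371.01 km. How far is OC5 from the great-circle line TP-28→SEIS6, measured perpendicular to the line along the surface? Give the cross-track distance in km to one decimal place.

TP-28: φ = +31.76333°, λ = -147.80933°
SEIS6: φ = +41.66533°, λ = -138.96700°
OC5: φ = +34.26600°, λ = -143.49133°
δ₁₃ = central angle TP-28→OC5 = 0.076808 rad  (haversine)
θ₁₃ = bearing TP-28→OC5 = 54.186°,  θ₁₂ = bearing TP-28→SEIS6 = 33.028°
dₓₜ = R·arcsin(sin δ₁₃ · sin(θ₁₃ − θ₁₂)) = 6371.01·arcsin(0.07673·sin(21.158°)) = 176.472 km
|dₓₜ| = 176.472 km

176.5 km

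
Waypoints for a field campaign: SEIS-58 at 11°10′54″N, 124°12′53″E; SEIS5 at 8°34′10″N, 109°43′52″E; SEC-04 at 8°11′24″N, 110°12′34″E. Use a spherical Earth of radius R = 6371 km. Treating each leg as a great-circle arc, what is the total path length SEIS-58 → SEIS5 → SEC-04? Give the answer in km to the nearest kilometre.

SEIS-58: φ = +11.18167°, λ = +124.21472°
SEIS5: φ = +8.56944°, λ = +109.73111°
SEC-04: φ = +8.19000°, λ = +110.20944°
SEIS-58→SEIS5: c = 0.253137 rad, d = 1612.74 km
SEIS5→SEC-04: c = 0.010587 rad, d = 67.45 km
Total = 1612.74 + 67.45 = 1680.19 km

1680 km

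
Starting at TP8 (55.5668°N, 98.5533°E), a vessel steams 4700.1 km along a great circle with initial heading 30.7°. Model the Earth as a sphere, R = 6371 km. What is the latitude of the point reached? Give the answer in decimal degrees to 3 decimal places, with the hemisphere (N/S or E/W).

69.613°N

δ = d/R = 4700.1/6371 = 0.737733 rad
φ₂ = arcsin(sin φ₁ cos δ + cos φ₁ sin δ cos θ)
   = arcsin(0.82479·0.73999 + 0.56545·0.67261·0.85985) = 69.61300°
λ₂ = λ₁ + atan2(sin θ sin δ cos φ₁, cos δ − sin φ₁ sin φ₂) = -161.76481°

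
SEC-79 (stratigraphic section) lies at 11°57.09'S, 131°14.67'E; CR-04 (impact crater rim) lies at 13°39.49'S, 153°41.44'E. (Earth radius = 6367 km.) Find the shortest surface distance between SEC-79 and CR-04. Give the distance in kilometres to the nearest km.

SEC-79: φ = -11.95150°, λ = +131.24450°
CR-04: φ = -13.65817°, λ = +153.69067°
Δφ = -1.7067°,  Δλ = 22.4462°
a = sin²(Δφ/2) + cos φ₁ cos φ₂ sin²(Δλ/2) = 0.036233
c = 2·arcsin(√a) = 0.383039 rad = 21.9465°
d = R·c = 6367 × 0.383039 = 2438.8 km

2439 km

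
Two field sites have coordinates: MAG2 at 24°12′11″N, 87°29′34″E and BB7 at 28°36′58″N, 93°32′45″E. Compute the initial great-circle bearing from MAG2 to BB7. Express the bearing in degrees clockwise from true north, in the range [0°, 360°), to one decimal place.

MAG2: φ = +24.20306°, λ = +87.49278°
BB7: φ = +28.61611°, λ = +93.54583°
Δλ = 6.0531°
y = sin Δλ · cos φ₂ = 0.092569
x = cos φ₁ sin φ₂ − sin φ₁ cos φ₂ cos Δλ = 0.078953
θ = atan2(y, x) = 49.5388° → 49.5388° (mod 360°)

49.5°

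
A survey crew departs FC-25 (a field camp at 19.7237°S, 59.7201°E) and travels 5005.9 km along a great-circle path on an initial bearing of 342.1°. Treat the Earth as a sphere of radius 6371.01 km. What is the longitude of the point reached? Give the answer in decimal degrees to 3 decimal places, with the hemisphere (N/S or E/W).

46.031°E

δ = d/R = 5005.9/6371.01 = 0.785731 rad
φ₂ = arcsin(sin φ₁ cos δ + cos φ₁ sin δ cos θ)
   = arcsin(-0.33748·0.70687 + 0.94133·0.70734·0.95159) = 23.26936°
λ₂ = λ₁ + atan2(sin θ sin δ cos φ₁, cos δ − sin φ₁ sin φ₂) = 46.03082°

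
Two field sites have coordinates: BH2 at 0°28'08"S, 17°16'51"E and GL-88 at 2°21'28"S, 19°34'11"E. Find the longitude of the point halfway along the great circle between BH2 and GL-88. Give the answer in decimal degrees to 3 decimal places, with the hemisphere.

BH2: φ = -0.46889°, λ = +17.28083°
GL-88: φ = -2.35778°, λ = +19.56972°
Bx = cos φ₂ cos Δλ = 0.998356,  By = cos φ₂ sin Δλ = 0.039904
φₘ = atan2(sin φ₁ + sin φ₂, √((cos φ₁ + Bx)² + By²)) = -1.41362°
λₘ = λ₁ + atan2(By, cos φ₁ + Bx) = 18.42481°

18.425°E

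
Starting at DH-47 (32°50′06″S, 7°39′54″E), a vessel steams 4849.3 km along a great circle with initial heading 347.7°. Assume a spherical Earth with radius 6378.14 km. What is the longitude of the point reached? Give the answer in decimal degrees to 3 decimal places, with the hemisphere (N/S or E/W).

DH-47: φ = -32.83500°, λ = +7.66500°
δ = d/R = 4849.3/6378.14 = 0.760300 rad
φ₂ = arcsin(sin φ₁ cos δ + cos φ₁ sin δ cos θ)
   = arcsin(-0.54222·0.72463 + 0.84024·0.68914·0.97705) = 9.95286°
λ₂ = λ₁ + atan2(sin θ sin δ cos φ₁, cos δ − sin φ₁ sin φ₂) = -0.90692°

0.907°W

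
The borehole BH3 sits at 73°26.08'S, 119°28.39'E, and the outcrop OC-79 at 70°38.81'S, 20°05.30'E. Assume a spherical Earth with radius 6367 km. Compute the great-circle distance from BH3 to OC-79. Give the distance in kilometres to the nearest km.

3029 km

BH3: φ = -73.43467°, λ = +119.47317°
OC-79: φ = -70.64683°, λ = +20.08833°
Δφ = 2.7878°,  Δλ = -99.3848°
a = sin²(Δφ/2) + cos φ₁ cos φ₂ sin²(Δλ/2) = 0.055536
c = 2·arcsin(√a) = 0.475798 rad = 27.2612°
d = R·c = 6367 × 0.475798 = 3029.4 km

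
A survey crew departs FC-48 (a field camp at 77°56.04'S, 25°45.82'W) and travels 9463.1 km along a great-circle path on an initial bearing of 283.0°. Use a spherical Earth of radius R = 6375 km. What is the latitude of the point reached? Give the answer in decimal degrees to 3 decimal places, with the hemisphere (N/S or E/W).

FC-48: φ = -77.93400°, λ = -25.76367°
δ = d/R = 9463.1/6375 = 1.484408 rad
φ₂ = arcsin(sin φ₁ cos δ + cos φ₁ sin δ cos θ)
   = arcsin(-0.97791·0.08628 + 0.20904·0.99627·0.22495) = -2.15064°
λ₂ = λ₁ + atan2(sin θ sin δ cos φ₁, cos δ − sin φ₁ sin φ₂) = -102.03264°

2.151°S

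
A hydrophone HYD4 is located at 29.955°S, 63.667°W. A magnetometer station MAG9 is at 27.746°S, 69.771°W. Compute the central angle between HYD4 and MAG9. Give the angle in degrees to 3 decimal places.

Δφ = 2.2090°,  Δλ = -6.1040°
a = sin²(Δφ/2) + cos φ₁ cos φ₂ sin²(Δλ/2) = 0.002545
c = 2·arcsin(√a) = 0.100943 rad = 5.7836°

5.784°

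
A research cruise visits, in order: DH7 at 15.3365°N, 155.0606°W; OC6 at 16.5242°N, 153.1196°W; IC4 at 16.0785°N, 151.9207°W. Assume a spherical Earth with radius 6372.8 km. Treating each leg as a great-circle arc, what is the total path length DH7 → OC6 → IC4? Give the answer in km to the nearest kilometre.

383 km

DH7→OC6: c = 0.038611 rad, d = 246.06 km
OC6→IC4: c = 0.021537 rad, d = 137.25 km
Total = 246.06 + 137.25 = 383.32 km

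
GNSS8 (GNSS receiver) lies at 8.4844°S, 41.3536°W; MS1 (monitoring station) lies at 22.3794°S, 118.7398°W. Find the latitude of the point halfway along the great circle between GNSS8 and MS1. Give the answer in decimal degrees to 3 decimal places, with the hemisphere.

Bx = cos φ₂ cos Δλ = 0.201931,  By = cos φ₂ sin Δλ = -0.902365
φₘ = atan2(sin φ₁ + sin φ₂, √((cos φ₁ + Bx)² + By²)) = -19.47086°
λₘ = λ₁ + atan2(By, cos φ₁ + Bx) = -78.50341°

19.471°S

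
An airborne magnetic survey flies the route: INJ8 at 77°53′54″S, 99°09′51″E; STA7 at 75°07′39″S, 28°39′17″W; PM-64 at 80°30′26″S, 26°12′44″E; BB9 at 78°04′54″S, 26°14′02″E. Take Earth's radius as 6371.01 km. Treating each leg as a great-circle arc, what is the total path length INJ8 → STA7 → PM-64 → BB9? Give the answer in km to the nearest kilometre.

4312 km

INJ8: φ = -77.89833°, λ = +99.16417°
STA7: φ = -75.12750°, λ = -28.65472°
PM-64: φ = -80.50722°, λ = +26.21222°
BB9: φ = -78.08167°, λ = +26.23389°
INJ8→STA7: c = 0.422598 rad, d = 2692.38 km
STA7→PM-64: c = 0.211939 rad, d = 1350.27 km
PM-64→BB9: c = 0.042334 rad, d = 269.71 km
Total = 2692.38 + 1350.27 + 269.71 = 4312.35 km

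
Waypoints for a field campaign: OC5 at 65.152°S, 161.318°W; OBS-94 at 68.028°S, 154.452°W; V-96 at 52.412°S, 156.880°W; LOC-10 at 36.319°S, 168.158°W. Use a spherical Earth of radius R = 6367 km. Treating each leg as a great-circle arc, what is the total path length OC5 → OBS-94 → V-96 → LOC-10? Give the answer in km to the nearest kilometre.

4175 km

OC5→OBS-94: c = 0.069109 rad, d = 440.02 km
OBS-94→V-96: c = 0.273311 rad, d = 1740.17 km
V-96→LOC-10: c = 0.313297 rad, d = 1994.77 km
Total = 440.02 + 1740.17 + 1994.77 = 4174.95 km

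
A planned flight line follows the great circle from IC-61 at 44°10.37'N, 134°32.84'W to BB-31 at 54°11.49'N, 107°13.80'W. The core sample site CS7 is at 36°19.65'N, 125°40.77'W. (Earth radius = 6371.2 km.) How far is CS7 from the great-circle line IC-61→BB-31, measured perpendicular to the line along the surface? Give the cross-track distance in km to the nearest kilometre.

1147 km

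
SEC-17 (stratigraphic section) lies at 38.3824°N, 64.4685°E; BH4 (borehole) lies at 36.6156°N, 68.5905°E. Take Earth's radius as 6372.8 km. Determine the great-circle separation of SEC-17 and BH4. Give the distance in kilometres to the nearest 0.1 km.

413.4 km

Δφ = -1.7668°,  Δλ = 4.1220°
a = sin²(Δφ/2) + cos φ₁ cos φ₂ sin²(Δλ/2) = 0.001051
c = 2·arcsin(√a) = 0.064864 rad = 3.7165°
d = R·c = 6372.8 × 0.064864 = 413.4 km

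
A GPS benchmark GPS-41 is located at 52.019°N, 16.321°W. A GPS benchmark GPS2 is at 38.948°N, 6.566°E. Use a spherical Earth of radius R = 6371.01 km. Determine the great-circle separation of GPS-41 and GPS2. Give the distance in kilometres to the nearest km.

Δφ = -13.0710°,  Δλ = 22.8870°
a = sin²(Δφ/2) + cos φ₁ cos φ₂ sin²(Δλ/2) = 0.031794
c = 2·arcsin(√a) = 0.358536 rad = 20.5426°
d = R·c = 6371.01 × 0.358536 = 2284.2 km

2284 km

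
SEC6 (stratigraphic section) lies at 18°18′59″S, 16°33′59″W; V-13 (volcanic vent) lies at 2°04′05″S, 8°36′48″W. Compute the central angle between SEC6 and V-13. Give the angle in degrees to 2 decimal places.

18.02°

SEC6: φ = -18.31639°, λ = -16.56639°
V-13: φ = -2.06806°, λ = -8.61333°
Δφ = 16.2483°,  Δλ = 7.9531°
a = sin²(Δφ/2) + cos φ₁ cos φ₂ sin²(Δλ/2) = 0.024533
c = 2·arcsin(√a) = 0.314559 rad = 18.0229°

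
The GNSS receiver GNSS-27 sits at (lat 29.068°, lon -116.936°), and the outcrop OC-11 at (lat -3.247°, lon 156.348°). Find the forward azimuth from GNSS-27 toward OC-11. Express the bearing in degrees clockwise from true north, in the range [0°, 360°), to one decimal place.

265.6°

Δλ = -86.7160°
y = sin Δλ · cos φ₂ = -0.996755
x = cos φ₁ sin φ₂ − sin φ₁ cos φ₂ cos Δλ = -0.077293
θ = atan2(y, x) = -94.4341° → 265.5659° (mod 360°)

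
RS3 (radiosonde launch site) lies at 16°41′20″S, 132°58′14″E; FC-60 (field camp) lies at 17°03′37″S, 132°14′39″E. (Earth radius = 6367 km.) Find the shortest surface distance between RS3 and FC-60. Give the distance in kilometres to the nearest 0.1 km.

RS3: φ = -16.68889°, λ = +132.97056°
FC-60: φ = -17.06028°, λ = +132.24417°
Δφ = -0.3714°,  Δλ = -0.7264°
a = sin²(Δφ/2) + cos φ₁ cos φ₂ sin²(Δλ/2) = 0.000047
c = 2·arcsin(√a) = 0.013755 rad = 0.7881°
d = R·c = 6367 × 0.013755 = 87.6 km

87.6 km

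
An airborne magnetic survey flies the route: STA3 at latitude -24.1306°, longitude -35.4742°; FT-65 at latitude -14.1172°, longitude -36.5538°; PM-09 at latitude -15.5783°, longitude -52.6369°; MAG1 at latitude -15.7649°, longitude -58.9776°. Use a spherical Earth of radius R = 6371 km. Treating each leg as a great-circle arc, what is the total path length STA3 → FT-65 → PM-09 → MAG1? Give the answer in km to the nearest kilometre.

STA3→FT-65: c = 0.175668 rad, d = 1119.18 km
FT-65→PM-09: c = 0.272459 rad, d = 1735.83 km
PM-09→MAG1: c = 0.106598 rad, d = 679.14 km
Total = 1119.18 + 1735.83 + 679.14 = 3534.15 km

3534 km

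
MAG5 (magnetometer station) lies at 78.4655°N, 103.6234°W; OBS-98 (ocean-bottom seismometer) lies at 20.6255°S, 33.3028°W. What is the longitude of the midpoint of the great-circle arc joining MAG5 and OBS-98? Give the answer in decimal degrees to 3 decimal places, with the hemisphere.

43.932°W

Bx = cos φ₂ cos Δλ = 0.315172,  By = cos φ₂ sin Δλ = 0.881238
φₘ = atan2(sin φ₁ + sin φ₂, √((cos φ₁ + Bx)² + By²)) = 31.58265°
λₘ = λ₁ + atan2(By, cos φ₁ + Bx) = -43.93190°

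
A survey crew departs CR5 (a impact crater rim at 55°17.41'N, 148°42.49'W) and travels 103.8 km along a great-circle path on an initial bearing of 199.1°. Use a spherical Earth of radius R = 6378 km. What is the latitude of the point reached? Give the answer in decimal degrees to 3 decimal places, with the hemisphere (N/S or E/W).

54.408°N

CR5: φ = +55.29017°, λ = -148.70817°
δ = d/R = 103.8/6378 = 0.016275 rad
φ₂ = arcsin(sin φ₁ cos δ + cos φ₁ sin δ cos θ)
   = arcsin(0.82205·0.99987 + 0.56942·0.01627·-0.94495) = 54.40789°
λ₂ = λ₁ + atan2(sin θ sin δ cos φ₁, cos δ − sin φ₁ sin φ₂) = -149.23240°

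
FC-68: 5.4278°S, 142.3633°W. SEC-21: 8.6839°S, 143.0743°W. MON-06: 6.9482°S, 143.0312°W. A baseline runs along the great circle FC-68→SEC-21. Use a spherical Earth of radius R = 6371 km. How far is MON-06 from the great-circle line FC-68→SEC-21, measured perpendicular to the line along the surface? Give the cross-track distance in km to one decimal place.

36.4 km

δ₁₃ = central angle FC-68→MON-06 = 0.028956 rad  (haversine)
θ₁₃ = bearing FC-68→MON-06 = 203.557°,  θ₁₂ = bearing FC-68→SEC-21 = 192.185°
dₓₜ = R·arcsin(sin δ₁₃ · sin(θ₁₃ − θ₁₂)) = 6371·arcsin(0.02895·sin(11.372°)) = 36.370 km
|dₓₜ| = 36.370 km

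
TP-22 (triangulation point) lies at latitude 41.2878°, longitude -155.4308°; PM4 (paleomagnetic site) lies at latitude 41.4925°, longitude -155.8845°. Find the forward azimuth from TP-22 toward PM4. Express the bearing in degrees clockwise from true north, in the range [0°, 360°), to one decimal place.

301.2°

Δλ = -0.4537°
y = sin Δλ · cos φ₂ = -0.005931
x = cos φ₁ sin φ₂ − sin φ₁ cos φ₂ cos Δλ = 0.003588
θ = atan2(y, x) = -58.8278° → 301.1722° (mod 360°)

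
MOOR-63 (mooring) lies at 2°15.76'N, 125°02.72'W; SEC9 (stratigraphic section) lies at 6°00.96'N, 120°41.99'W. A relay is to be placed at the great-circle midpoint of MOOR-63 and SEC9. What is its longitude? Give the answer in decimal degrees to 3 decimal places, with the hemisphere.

122.878°W

MOOR-63: φ = +2.26267°, λ = -125.04533°
SEC9: φ = +6.01600°, λ = -120.69983°
Bx = cos φ₂ cos Δλ = 0.991634,  By = cos φ₂ sin Δλ = 0.075353
φₘ = atan2(sin φ₁ + sin φ₂, √((cos φ₁ + Bx)² + By²)) = 4.14230°
λₘ = λ₁ + atan2(By, cos φ₁ + Bx) = -122.87774°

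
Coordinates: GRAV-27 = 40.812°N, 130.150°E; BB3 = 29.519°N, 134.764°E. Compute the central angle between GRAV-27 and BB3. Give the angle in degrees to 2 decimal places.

11.90°

Δφ = -11.2930°,  Δλ = 4.6140°
a = sin²(Δφ/2) + cos φ₁ cos φ₂ sin²(Δλ/2) = 0.010748
c = 2·arcsin(√a) = 0.207717 rad = 11.9013°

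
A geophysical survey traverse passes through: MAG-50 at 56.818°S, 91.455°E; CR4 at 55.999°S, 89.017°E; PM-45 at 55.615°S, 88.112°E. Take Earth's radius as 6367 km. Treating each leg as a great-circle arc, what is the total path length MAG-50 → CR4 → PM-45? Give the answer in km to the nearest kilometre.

MAG-50→CR4: c = 0.027540 rad, d = 175.34 km
CR4→PM-45: c = 0.011122 rad, d = 70.82 km
Total = 175.34 + 70.82 = 246.16 km

246 km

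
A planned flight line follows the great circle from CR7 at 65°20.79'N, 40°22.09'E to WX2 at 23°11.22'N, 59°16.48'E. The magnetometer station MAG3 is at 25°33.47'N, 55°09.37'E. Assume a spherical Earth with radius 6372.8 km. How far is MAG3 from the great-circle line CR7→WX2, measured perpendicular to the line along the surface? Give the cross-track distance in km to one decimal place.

352.6 km

CR7: φ = +65.34650°, λ = +40.36817°
WX2: φ = +23.18700°, λ = +59.27467°
MAG3: φ = +25.55783°, λ = +55.15617°
δ₁₃ = central angle CR7→MAG3 = 0.713699 rad  (haversine)
θ₁₃ = bearing CR7→MAG3 = 159.406°,  θ₁₂ = bearing CR7→WX2 = 154.559°
dₓₜ = R·arcsin(sin δ₁₃ · sin(θ₁₃ − θ₁₂)) = 6372.8·arcsin(0.65463·sin(4.846°)) = 352.636 km
|dₓₜ| = 352.636 km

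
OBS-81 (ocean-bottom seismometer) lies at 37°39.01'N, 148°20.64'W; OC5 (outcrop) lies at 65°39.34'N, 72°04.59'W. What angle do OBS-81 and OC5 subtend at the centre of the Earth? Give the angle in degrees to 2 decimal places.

OBS-81: φ = +37.65017°, λ = -148.34400°
OC5: φ = +65.65567°, λ = -72.07650°
Δφ = 28.0055°,  Δλ = 76.2675°
a = sin²(Δφ/2) + cos φ₁ cos φ₂ sin²(Δλ/2) = 0.182998
c = 2·arcsin(√a) = 0.884076 rad = 50.6538°

50.65°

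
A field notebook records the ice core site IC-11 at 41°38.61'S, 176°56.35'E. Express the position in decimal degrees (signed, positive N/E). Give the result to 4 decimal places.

-41.6435°, +176.9392°

lat: 41.6435° S → -41.6435°
lon: 176.9392° E → +176.9392°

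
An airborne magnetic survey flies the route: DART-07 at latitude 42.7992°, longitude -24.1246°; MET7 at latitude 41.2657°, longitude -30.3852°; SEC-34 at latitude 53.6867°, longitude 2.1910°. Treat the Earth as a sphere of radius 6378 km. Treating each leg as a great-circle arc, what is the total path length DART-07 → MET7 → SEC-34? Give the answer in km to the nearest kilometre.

3324 km

DART-07→MET7: c = 0.085435 rad, d = 544.90 km
MET7→SEC-34: c = 0.435727 rad, d = 2779.07 km
Total = 544.90 + 2779.07 = 3323.97 km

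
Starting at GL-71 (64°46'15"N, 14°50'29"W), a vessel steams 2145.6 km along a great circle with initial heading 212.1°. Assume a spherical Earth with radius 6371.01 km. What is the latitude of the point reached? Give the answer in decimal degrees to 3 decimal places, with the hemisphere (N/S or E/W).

GL-71: φ = +64.77083°, λ = -14.84139°
δ = d/R = 2145.6/6371.01 = 0.336775 rad
φ₂ = arcsin(sin φ₁ cos δ + cos φ₁ sin δ cos θ)
   = arcsin(0.90461·0.94383 + 0.42624·0.33045·-0.84712) = 47.26309°
λ₂ = λ₁ + atan2(sin θ sin δ cos φ₁, cos δ − sin φ₁ sin φ₂) = -29.83746°

47.263°N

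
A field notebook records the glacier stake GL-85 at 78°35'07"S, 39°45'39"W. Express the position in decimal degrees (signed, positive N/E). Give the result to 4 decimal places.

-78.5853°, -39.7608°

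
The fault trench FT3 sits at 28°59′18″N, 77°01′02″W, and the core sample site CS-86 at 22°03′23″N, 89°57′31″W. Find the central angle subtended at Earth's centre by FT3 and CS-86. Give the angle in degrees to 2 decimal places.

13.57°

FT3: φ = +28.98833°, λ = -77.01722°
CS-86: φ = +22.05639°, λ = -89.95861°
Δφ = -6.9319°,  Δλ = -12.9414°
a = sin²(Δφ/2) + cos φ₁ cos φ₂ sin²(Δλ/2) = 0.013951
c = 2·arcsin(√a) = 0.236781 rad = 13.5666°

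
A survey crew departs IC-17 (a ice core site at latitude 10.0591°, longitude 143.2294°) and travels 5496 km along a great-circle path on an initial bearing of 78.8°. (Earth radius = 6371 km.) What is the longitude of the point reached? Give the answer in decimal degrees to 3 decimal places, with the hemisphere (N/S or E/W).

δ = d/R = 5496/6371 = 0.862659 rad
φ₂ = arcsin(sin φ₁ cos δ + cos φ₁ sin δ cos θ)
   = arcsin(0.17466·0.65042 + 0.98463·0.75957·0.19423) = 15.00317°
λ₂ = λ₁ + atan2(sin θ sin δ cos φ₁, cos δ − sin φ₁ sin φ₂) = -166.29040°

166.290°W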